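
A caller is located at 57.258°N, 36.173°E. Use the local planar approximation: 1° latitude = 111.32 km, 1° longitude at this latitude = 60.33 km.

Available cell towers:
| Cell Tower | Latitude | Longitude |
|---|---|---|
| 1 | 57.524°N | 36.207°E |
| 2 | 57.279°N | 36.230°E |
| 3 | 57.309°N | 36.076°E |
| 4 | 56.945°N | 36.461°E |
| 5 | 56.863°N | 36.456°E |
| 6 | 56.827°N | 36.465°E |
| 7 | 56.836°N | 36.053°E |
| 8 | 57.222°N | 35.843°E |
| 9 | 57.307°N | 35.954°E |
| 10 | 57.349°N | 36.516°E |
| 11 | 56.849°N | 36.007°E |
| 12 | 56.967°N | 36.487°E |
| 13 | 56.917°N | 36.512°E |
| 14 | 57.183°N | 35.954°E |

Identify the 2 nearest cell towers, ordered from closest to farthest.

2, 3

Distances from 57.258°N, 36.173°E:
1: √((0.266·111.32)² + (0.034·60.33)²) = √(876.81843 + 4.20750) = 29.682 km
2: √((0.021·111.32)² + (0.057·60.33)²) = √(5.46493 + 11.82541) = 4.158 km
3: √((0.051·111.32)² + (-0.097·60.33)²) = √(32.23196 + 34.24602) = 8.153 km
4: √((-0.313·111.32)² + (0.288·60.33)²) = √(1214.04580 + 301.89202) = 38.935 km
5: √((-0.395·111.32)² + (0.283·60.33)²) = √(1933.48402 + 291.50065) = 47.170 km
6: √((-0.431·111.32)² + (0.292·60.33)²) = √(2301.97676 + 310.33614) = 51.111 km
7: √((-0.422·111.32)² + (-0.120·60.33)²) = √(2206.84229 + 52.41181) = 47.532 km
8: √((-0.036·111.32)² + (-0.330·60.33)²) = √(16.06022 + 396.36430) = 20.308 km
9: √((0.049·111.32)² + (-0.219·60.33)²) = √(29.75353 + 174.56408) = 14.294 km
10: √((0.091·111.32)² + (0.343·60.33)²) = √(102.61933 + 428.20811) = 23.040 km
11: √((-0.409·111.32)² + (-0.166·60.33)²) = √(2072.96997 + 100.29582) = 46.618 km
12: √((-0.291·111.32)² + (0.314·60.33)²) = √(1049.37901 + 358.86074) = 37.527 km
13: √((-0.341·111.32)² + (0.339·60.33)²) = √(1440.97071 + 418.27899) = 43.119 km
14: √((-0.075·111.32)² + (-0.219·60.33)²) = √(69.70580 + 174.56408) = 15.629 km
Sorted: 2 (4.158 km) < 3 (8.153 km) < 9 (14.294 km) < 14 (15.629 km) < …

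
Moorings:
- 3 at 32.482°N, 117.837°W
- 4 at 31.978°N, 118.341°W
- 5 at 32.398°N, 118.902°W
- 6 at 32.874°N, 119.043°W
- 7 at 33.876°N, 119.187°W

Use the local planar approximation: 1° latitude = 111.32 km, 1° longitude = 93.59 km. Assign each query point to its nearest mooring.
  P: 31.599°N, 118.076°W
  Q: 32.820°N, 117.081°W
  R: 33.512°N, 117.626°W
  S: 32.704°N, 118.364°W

P→4; Q→3; R→3; S→3

P at 31.599°N, 118.076°W:
  3: √((0.883·111.32)² + (0.239·93.59)²) = √(9662.01712 + 500.32787) = 100.808 km
  4: √((0.379·111.32)² + (-0.265·93.59)²) = √(1780.01973 + 615.10696) = 48.940 km
  5: √((0.799·111.32)² + (-0.826·93.59)²) = √(7911.15610 + 5976.11559) = 117.844 km
  6: √((1.275·111.32)² + (-0.967·93.59)²) = √(20144.97649 + 8190.52693) = 168.332 km
  7: √((2.277·111.32)² + (-1.111·93.59)²) = √(64249.90007 + 10811.52638) = 273.973 km
  → nearest: 4 (48.940 km)
Q at 32.820°N, 117.081°W:
  3: √((-0.338·111.32)² + (-0.756·93.59)²) = √(1415.72792 + 5006.13418) = 80.137 km
  4: √((-0.842·111.32)² + (-1.260·93.59)²) = √(8785.58284 + 13905.92827) = 150.637 km
  5: √((-0.422·111.32)² + (-1.821·93.59)²) = √(2206.84229 + 29045.49526) = 176.783 km
  6: √((0.054·111.32)² + (-1.962·93.59)²) = √(36.13549 + 33717.61913) = 183.722 km
  7: √((1.056·111.32)² + (-2.106·93.59)²) = √(13818.92411 + 38848.62287) = 229.494 km
  → nearest: 3 (80.137 km)
R at 33.512°N, 117.626°W:
  3: √((-1.030·111.32)² + (-0.211·93.59)²) = √(13146.82387 + 389.96336) = 116.348 km
  4: √((-1.534·111.32)² + (-0.715·93.59)²) = √(29160.64424 + 4477.86481) = 183.408 km
  5: √((-1.114·111.32)² + (-1.276·93.59)²) = √(15378.59915 + 14261.33703) = 172.163 km
  6: √((-0.638·111.32)² + (-1.417·93.59)²) = √(5044.14721 + 17587.27665) = 150.437 km
  7: √((0.364·111.32)² + (-1.561·93.59)²) = √(1641.90930 + 21343.45391) = 151.609 km
  → nearest: 3 (116.348 km)
S at 32.704°N, 118.364°W:
  3: √((-0.222·111.32)² + (0.527·93.59)²) = √(610.73435 + 2432.65278) = 55.167 km
  4: √((-0.726·111.32)² + (0.023·93.59)²) = √(6531.60085 + 4.63356) = 80.847 km
  5: √((-0.306·111.32)² + (-0.538·93.59)²) = √(1160.35065 + 2535.26550) = 60.792 km
  6: √((0.170·111.32)² + (-0.679·93.59)²) = √(358.13292 + 4038.29874) = 66.306 km
  7: √((1.172·111.32)² + (-0.823·93.59)²) = √(17021.64853 + 5932.78438) = 151.507 km
  → nearest: 3 (55.167 km)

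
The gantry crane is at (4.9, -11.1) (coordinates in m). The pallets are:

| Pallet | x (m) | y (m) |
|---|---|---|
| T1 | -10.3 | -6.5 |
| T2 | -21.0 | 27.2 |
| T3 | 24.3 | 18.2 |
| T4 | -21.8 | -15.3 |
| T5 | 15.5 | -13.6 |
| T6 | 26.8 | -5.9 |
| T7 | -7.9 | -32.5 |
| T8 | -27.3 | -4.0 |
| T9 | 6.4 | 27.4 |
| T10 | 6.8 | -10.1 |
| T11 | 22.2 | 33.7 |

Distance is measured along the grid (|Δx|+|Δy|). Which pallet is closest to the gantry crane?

T10

Distances from (4.9, -11.1):
T1: 19.8 m
T2: 64.2 m
T3: 48.7 m
T4: 30.9 m
T5: 13.1 m
T6: 27.1 m
T7: 34.2 m
T8: 39.3 m
T9: 40.0 m
T10: 2.9 m
T11: 62.1 m
Minimum: T10 at 2.9 m.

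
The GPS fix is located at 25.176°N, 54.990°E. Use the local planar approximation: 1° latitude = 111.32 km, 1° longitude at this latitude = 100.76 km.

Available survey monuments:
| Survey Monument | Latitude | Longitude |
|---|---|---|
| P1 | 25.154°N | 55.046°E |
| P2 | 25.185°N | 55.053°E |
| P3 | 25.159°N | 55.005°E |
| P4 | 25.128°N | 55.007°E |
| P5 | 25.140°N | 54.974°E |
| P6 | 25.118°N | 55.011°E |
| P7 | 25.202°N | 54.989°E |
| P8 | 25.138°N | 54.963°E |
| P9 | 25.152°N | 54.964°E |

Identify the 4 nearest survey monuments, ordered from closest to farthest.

P3, P7, P9, P5

Distances from 25.176°N, 54.990°E:
P1: √((-0.022·111.32)² + (0.056·100.76)²) = √(5.99780 + 31.83848) = 6.151 km
P2: √((0.009·111.32)² + (0.063·100.76)²) = √(1.00376 + 40.29558) = 6.426 km
P3: √((-0.017·111.32)² + (0.015·100.76)²) = √(3.58133 + 2.28433) = 2.422 km
P4: √((-0.048·111.32)² + (0.017·100.76)²) = √(28.55150 + 2.93409) = 5.611 km
P5: √((-0.036·111.32)² + (-0.016·100.76)²) = √(16.06022 + 2.59906) = 4.320 km
P6: √((-0.058·111.32)² + (0.021·100.76)²) = √(41.68717 + 4.47729) = 6.794 km
P7: √((0.026·111.32)² + (-0.001·100.76)²) = √(8.37709 + 0.01015) = 2.896 km
P8: √((-0.038·111.32)² + (-0.027·100.76)²) = √(17.89425 + 7.40123) = 5.029 km
P9: √((-0.024·111.32)² + (-0.026·100.76)²) = √(7.13787 + 6.86314) = 3.742 km
Sorted: P3 (2.422 km) < P7 (2.896 km) < P9 (3.742 km) < P5 (4.320 km) < P8 (5.029 km) < P4 (5.611 km) < …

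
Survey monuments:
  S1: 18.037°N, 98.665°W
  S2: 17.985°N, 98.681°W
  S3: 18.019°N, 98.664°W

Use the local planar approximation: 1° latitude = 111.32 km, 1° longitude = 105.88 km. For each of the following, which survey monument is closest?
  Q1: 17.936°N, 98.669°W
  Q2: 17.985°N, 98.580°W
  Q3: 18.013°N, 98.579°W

Q1 at 17.936°N, 98.669°W:
  S1: 11.251 km
  S2: 5.601 km
  S3: 9.255 km
  → nearest: S2 (5.601 km)
Q2 at 17.985°N, 98.580°W:
  S1: 10.701 km
  S2: 10.694 km
  S3: 9.666 km
  → nearest: S3 (9.666 km)
Q3 at 18.013°N, 98.579°W:
  S1: 9.490 km
  S2: 11.241 km
  S3: 9.025 km
  → nearest: S3 (9.025 km)

Q1→S2; Q2→S3; Q3→S3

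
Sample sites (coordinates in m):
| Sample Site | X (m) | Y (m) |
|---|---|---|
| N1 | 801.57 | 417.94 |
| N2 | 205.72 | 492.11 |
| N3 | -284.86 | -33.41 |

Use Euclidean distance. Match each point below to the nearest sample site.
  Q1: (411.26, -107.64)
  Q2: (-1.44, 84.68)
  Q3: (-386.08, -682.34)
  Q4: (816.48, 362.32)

Q1→N2; Q2→N3; Q3→N3; Q4→N1

Q1 at (411.26, -107.64):
  N1: √((390.31)² + (525.58)²) = √(152341.8961 + 276234.3364) = 654.66 m
  N2: √((-205.54)² + (599.75)²) = √(42246.6916 + 359700.0625) = 633.99 m
  N3: √((-696.12)² + (74.23)²) = √(484583.0544 + 5510.0929) = 700.07 m
  → nearest: N2 (633.99 m)
Q2 at (-1.44, 84.68):
  N1: √((803.01)² + (333.26)²) = √(644825.0601 + 111062.2276) = 869.42 m
  N2: √((207.16)² + (407.43)²) = √(42915.2656 + 165999.2049) = 457.07 m
  N3: √((-283.42)² + (-118.09)²) = √(80326.8964 + 13945.2481) = 307.04 m
  → nearest: N3 (307.04 m)
Q3 at (-386.08, -682.34):
  N1: √((1187.65)² + (1100.28)²) = √(1410512.5225 + 1210616.0784) = 1618.99 m
  N2: √((591.80)² + (1174.45)²) = √(350227.2400 + 1379332.8025) = 1315.13 m
  N3: √((101.22)² + (648.93)²) = √(10245.4884 + 421110.1449) = 656.78 m
  → nearest: N3 (656.78 m)
Q4 at (816.48, 362.32):
  N1: √((-14.91)² + (55.62)²) = √(222.3081 + 3093.5844) = 57.58 m
  N2: √((-610.76)² + (129.79)²) = √(373027.7776 + 16845.4441) = 624.40 m
  N3: √((-1101.34)² + (-395.73)²) = √(1212949.7956 + 156602.2329) = 1170.28 m
  → nearest: N1 (57.58 m)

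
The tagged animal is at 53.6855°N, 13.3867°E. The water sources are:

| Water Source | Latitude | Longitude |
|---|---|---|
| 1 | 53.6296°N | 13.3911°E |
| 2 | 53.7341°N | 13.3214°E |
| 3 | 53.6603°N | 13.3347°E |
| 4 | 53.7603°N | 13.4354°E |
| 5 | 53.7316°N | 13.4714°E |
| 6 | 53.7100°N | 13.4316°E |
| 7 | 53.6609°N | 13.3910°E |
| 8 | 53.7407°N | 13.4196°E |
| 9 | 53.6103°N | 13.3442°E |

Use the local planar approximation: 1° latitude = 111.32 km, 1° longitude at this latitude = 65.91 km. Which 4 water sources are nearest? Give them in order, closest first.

Distances from 53.6855°N, 13.3867°E:
1: 6.2295 km
2: 6.9133 km
3: 4.4290 km
4: 8.9240 km
5: 7.5829 km
6: 4.0244 km
7: 2.7531 km
8: 6.5162 km
9: 8.8275 km
Sorted: 7 (2.7531 km) < 6 (4.0244 km) < 3 (4.4290 km) < 1 (6.2295 km) < 8 (6.5162 km) < 2 (6.9133 km) < …

7, 6, 3, 1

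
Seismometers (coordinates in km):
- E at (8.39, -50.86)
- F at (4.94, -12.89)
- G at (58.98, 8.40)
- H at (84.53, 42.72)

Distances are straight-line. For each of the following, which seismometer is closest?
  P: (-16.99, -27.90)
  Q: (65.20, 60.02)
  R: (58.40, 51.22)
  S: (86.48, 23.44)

P at (-16.99, -27.90):
  E: 34.22 km
  F: 26.57 km
  G: 84.20 km
  H: 123.67 km
  → nearest: F (26.57 km)
Q at (65.20, 60.02):
  E: 124.59 km
  F: 94.59 km
  G: 51.99 km
  H: 25.94 km
  → nearest: H (25.94 km)
R at (58.40, 51.22):
  E: 113.67 km
  F: 83.47 km
  G: 42.82 km
  H: 27.48 km
  → nearest: H (27.48 km)
S at (86.48, 23.44):
  E: 107.79 km
  F: 89.27 km
  G: 31.34 km
  H: 19.38 km
  → nearest: H (19.38 km)

P→F; Q→H; R→H; S→H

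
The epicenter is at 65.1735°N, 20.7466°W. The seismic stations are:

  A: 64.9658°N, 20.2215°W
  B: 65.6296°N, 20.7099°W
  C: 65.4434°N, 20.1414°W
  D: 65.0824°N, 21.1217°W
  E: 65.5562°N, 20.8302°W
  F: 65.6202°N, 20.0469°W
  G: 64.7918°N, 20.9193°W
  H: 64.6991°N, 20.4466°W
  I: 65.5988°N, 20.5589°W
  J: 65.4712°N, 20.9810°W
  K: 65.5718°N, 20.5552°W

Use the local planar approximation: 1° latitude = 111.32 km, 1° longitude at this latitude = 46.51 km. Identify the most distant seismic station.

F

Distances from 65.1735°N, 20.7466°W:
A: √((-0.2077·111.32)² + (0.5251·46.51)²) = √(534.588225 + 596.453671) = 33.6310 km
B: √((0.4561·111.32)² + (0.0367·46.51)²) = √(2577.902809 + 2.913566) = 50.8017 km
C: √((0.2699·111.32)² + (0.6052·46.51)²) = √(902.718129 + 792.301572) = 41.1706 km
D: √((-0.0911·111.32)² + (-0.3751·46.51)²) = √(102.844992 + 304.359462) = 20.1793 km
E: √((0.3827·111.32)² + (-0.0836·46.51)²) = √(1814.944377 + 15.118379) = 42.7792 km
F: √((0.4467·111.32)² + (0.6997·46.51)²) = √(2472.739124 + 1059.049908) = 59.4289 km
G: √((-0.3817·111.32)² + (-0.1727·46.51)²) = √(1805.471824 + 64.517474) = 43.2434 km
H: √((-0.4744·111.32)² + (0.3000·46.51)²) = √(2788.918069 + 194.686209) = 54.6224 km
I: √((0.4253·111.32)² + (0.1877·46.51)²) = √(2241.491833 + 76.211625) = 48.1425 km
J: √((0.2977·111.32)² + (-0.2344·46.51)²) = √(1098.257214 + 118.852383) = 34.8871 km
K: √((0.3983·111.32)² + (0.1914·46.51)²) = √(1965.925284 + 79.245853) = 45.2236 km
Maximum: F at 59.4289 km.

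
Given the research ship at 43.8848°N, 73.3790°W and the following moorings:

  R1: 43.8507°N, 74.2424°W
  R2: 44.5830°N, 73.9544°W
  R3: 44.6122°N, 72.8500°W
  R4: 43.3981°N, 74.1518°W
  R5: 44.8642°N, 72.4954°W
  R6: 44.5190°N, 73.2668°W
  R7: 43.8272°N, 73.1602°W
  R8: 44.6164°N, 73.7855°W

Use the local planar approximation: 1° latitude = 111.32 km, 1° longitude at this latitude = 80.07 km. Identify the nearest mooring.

R7

Distances from 43.8848°N, 73.3790°W:
R1: √((-0.0341·111.32)² + (-0.8634·80.07)²) = √(14.409707 + 4779.293984) = 69.2366 km
R2: √((0.6982·111.32)² + (-0.5754·80.07)²) = √(6040.961728 + 2122.654800) = 90.3527 km
R3: √((0.7274·111.32)² + (0.5290·80.07)²) = √(6556.815883 + 1794.117990) = 91.3834 km
R4: √((-0.4867·111.32)² + (-0.7728·80.07)²) = √(2935.412152 + 3828.898765) = 82.2454 km
R5: √((0.9794·111.32)² + (0.8836·80.07)²) = √(11886.844863 + 5005.541558) = 129.9707 km
R6: √((0.6342·111.32)² + (0.1122·80.07)²) = √(4984.239134 + 80.709633) = 71.1685 km
R7: √((-0.0576·111.32)² + (0.2188·80.07)²) = √(41.114154 + 306.926433) = 18.6558 km
R8: √((0.7316·111.32)² + (-0.4065·80.07)²) = √(6632.752453 + 1059.401923) = 87.7049 km
Minimum: R7 at 18.6558 km.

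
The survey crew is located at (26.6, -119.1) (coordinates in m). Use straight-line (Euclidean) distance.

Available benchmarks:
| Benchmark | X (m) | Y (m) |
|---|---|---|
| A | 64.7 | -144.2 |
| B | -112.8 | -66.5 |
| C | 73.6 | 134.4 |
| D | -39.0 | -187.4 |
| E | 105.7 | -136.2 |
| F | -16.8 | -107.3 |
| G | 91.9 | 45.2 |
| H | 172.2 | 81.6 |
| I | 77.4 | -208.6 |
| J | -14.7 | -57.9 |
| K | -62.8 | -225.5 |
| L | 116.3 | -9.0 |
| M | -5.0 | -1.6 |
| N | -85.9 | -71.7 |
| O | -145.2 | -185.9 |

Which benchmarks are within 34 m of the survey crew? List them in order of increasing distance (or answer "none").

Distances from (26.6, -119.1):
A: 45.6 m
B: 149.0 m
C: 257.8 m
D: 94.7 m
E: 80.9 m
F: 45.0 m
G: 176.8 m
H: 248.0 m
I: 102.9 m
J: 73.8 m
K: 139.0 m
L: 142.0 m
M: 121.7 m
N: 122.1 m
O: 184.3 m
Threshold 34 m: none within range.

none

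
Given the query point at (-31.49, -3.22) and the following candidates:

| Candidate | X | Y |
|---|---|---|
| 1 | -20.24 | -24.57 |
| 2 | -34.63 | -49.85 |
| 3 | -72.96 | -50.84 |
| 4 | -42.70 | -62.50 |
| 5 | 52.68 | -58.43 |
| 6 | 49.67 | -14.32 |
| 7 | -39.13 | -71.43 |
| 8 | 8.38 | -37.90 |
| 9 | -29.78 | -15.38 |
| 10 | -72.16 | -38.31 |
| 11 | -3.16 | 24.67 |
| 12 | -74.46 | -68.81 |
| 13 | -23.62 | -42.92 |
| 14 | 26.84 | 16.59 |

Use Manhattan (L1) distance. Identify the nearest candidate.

Distances from (-31.49, -3.22):
1: 32.60
2: 49.77
3: 89.09
4: 70.49
5: 139.38
6: 92.26
7: 75.85
8: 74.55
9: 13.87
10: 75.76
11: 56.22
12: 108.56
13: 47.57
14: 78.14
Minimum: 9 at 13.87.

9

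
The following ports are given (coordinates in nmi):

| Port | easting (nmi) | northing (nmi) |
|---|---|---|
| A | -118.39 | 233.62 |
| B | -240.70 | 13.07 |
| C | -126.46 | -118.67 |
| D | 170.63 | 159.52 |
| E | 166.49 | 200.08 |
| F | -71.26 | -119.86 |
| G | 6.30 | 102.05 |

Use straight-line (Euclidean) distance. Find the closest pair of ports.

D and E

Pairwise distances:
A–B: √((-122.31)² + (-220.55)²) = √(14959.7361 + 48642.3025) = 252.19 nmi
A–C: √((-8.07)² + (-352.29)²) = √(65.1249 + 124108.2441) = 352.38 nmi
A–D: √((289.02)² + (-74.10)²) = √(83532.5604 + 5490.8100) = 298.37 nmi
A–E: √((284.88)² + (-33.54)²) = √(81156.6144 + 1124.9316) = 286.85 nmi
A–F: √((47.13)² + (-353.48)²) = √(2221.2369 + 124948.1104) = 356.61 nmi
A–G: √((124.69)² + (-131.57)²) = √(15547.5961 + 17310.6649) = 181.27 nmi
B–C: √((114.24)² + (-131.74)²) = √(13050.7776 + 17355.4276) = 174.37 nmi
B–D: √((411.33)² + (146.45)²) = √(169192.3689 + 21447.6025) = 436.62 nmi
B–E: √((407.19)² + (187.01)²) = √(165803.6961 + 34972.7401) = 448.08 nmi
B–F: √((169.44)² + (-132.93)²) = √(28709.9136 + 17670.3849) = 215.36 nmi
B–G: √((247.00)² + (88.98)²) = √(61009.0000 + 7917.4404) = 262.54 nmi
C–D: √((297.09)² + (278.19)²) = √(88262.4681 + 77389.6761) = 407.00 nmi
C–E: √((292.95)² + (318.75)²) = √(85819.7025 + 101601.5625) = 432.92 nmi
C–F: √((55.20)² + (-1.19)²) = √(3047.0400 + 1.4161) = 55.21 nmi
C–G: √((132.76)² + (220.72)²) = √(17625.2176 + 48717.3184) = 257.57 nmi
D–E: √((-4.14)² + (40.56)²) = √(17.1396 + 1645.1136) = 40.77 nmi
D–F: √((-241.89)² + (-279.38)²) = √(58510.7721 + 78053.1844) = 369.55 nmi
D–G: √((-164.33)² + (-57.47)²) = √(27004.3489 + 3302.8009) = 174.09 nmi
E–F: √((-237.75)² + (-319.94)²) = √(56525.0625 + 102361.6036) = 398.61 nmi
E–G: √((-160.19)² + (-98.03)²) = √(25660.8361 + 9609.8809) = 187.80 nmi
F–G: √((77.56)² + (221.91)²) = √(6015.5536 + 49244.0481) = 235.07 nmi
Closest pair: D–E at 40.77 nmi.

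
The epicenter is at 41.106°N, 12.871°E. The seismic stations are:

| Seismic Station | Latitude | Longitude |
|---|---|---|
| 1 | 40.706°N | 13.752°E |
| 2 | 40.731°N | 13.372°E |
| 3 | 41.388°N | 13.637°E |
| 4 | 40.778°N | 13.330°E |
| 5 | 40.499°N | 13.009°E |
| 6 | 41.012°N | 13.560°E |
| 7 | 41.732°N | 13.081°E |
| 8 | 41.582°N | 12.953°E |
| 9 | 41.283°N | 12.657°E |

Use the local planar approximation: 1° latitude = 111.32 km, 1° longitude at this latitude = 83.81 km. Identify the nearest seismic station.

Distances from 41.106°N, 12.871°E:
1: √((-0.400·111.32)² + (0.881·83.81)²) = √(1982.74278 + 5451.84498) = 86.224 km
2: √((-0.375·111.32)² + (0.501·83.81)²) = √(1742.64502 + 1763.06017) = 59.209 km
3: √((0.282·111.32)² + (0.766·83.81)²) = √(985.47273 + 4121.44227) = 71.463 km
4: √((-0.328·111.32)² + (0.459·83.81)²) = √(1333.19625 + 1479.84780) = 53.038 km
5: √((-0.607·111.32)² + (0.138·83.81)²) = √(4565.87248 + 133.76727) = 68.554 km
6: √((-0.094·111.32)² + (0.689·83.81)²) = √(109.49697 + 3334.49542) = 58.686 km
7: √((0.626·111.32)² + (0.210·83.81)²) = √(4856.18320 + 309.76352) = 71.875 km
8: √((0.476·111.32)² + (0.082·83.81)²) = √(2807.76206 + 47.23016) = 53.432 km
9: √((0.177·111.32)² + (-0.214·83.81)²) = √(388.23343 + 321.67642) = 26.644 km
Minimum: 9 at 26.644 km.

9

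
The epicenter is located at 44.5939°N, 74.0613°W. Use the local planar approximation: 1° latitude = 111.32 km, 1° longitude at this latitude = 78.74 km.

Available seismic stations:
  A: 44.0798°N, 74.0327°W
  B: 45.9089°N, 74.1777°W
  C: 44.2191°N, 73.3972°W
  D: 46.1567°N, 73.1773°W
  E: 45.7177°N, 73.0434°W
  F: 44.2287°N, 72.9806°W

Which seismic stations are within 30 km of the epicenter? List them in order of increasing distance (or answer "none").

none

Distances from 44.5939°N, 74.0613°W:
A: √((-0.5141·111.32)² + (0.0286·78.74)²) = √(3275.228490 + 5.071342) = 57.2739 km
B: √((1.3150·111.32)² + (-0.1164·78.74)²) = √(21428.802442 + 84.003384) = 146.6724 km
C: √((-0.3748·111.32)² + (0.6641·78.74)²) = √(1740.786699 + 2734.373153) = 66.8966 km
D: √((1.5628·111.32)² + (0.8840·78.74)²) = √(30265.872655 + 4845.017510) = 187.3790 km
E: √((1.1238·111.32)² + (1.0179·78.74)²) = √(15650.364285 + 6423.933694) = 148.5742 km
F: √((-0.3652·111.32)² + (1.0807·78.74)²) = √(1652.752920 + 7241.042956) = 94.3069 km
Threshold 30 km: none within range.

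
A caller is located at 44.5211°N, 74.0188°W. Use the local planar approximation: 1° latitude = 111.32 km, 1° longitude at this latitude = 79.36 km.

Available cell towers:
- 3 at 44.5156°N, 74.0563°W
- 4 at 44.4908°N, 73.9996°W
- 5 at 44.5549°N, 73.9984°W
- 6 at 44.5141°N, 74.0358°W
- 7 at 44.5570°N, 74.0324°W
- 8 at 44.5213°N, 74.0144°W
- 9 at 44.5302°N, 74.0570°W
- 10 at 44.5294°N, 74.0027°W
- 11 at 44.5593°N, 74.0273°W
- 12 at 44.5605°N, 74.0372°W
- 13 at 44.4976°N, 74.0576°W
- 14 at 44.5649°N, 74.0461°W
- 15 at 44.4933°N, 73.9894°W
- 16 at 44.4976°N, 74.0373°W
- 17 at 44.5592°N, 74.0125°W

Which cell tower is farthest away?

Distances from 44.5211°N, 74.0188°W:
3: √((-0.0055·111.32)² + (-0.0375·79.36)²) = √(0.374862 + 8.856576) = 3.0383 km
4: √((-0.0303·111.32)² + (0.0192·79.36)²) = √(11.377102 + 2.321698) = 3.7012 km
5: √((0.0338·111.32)² + (0.0204·79.36)²) = √(14.157279 + 2.620980) = 4.0961 km
6: √((-0.0070·111.32)² + (-0.0170·79.36)²) = √(0.607215 + 1.820125) = 1.5580 km
7: √((0.0359·111.32)² + (-0.0136·79.36)²) = √(15.971117 + 1.164880) = 4.1396 km
8: √((0.0002·111.32)² + (0.0044·79.36)²) = √(0.000496 + 0.121929) = 0.3499 km
9: √((0.0091·111.32)² + (-0.0382·79.36)²) = √(1.026193 + 9.190308) = 3.1963 km
10: √((0.0083·111.32)² + (0.0161·79.36)²) = √(0.853695 + 1.632507) = 1.5768 km
11: √((0.0382·111.32)² + (-0.0085·79.36)²) = √(18.083110 + 0.455031) = 4.3056 km
12: √((0.0394·111.32)² + (-0.0184·79.36)²) = √(19.237066 + 2.132254) = 4.6227 km
13: √((-0.0235·111.32)² + (-0.0388·79.36)²) = √(6.843561 + 9.481276) = 4.0404 km
14: √((0.0438·111.32)² + (-0.0273·79.36)²) = √(23.773582 + 4.693844) = 5.3355 km
15: √((-0.0278·111.32)² + (0.0294·79.36)²) = √(9.577143 + 5.443748) = 3.8757 km
16: √((-0.0235·111.32)² + (-0.0185·79.36)²) = √(6.843561 + 2.155494) = 2.9998 km
17: √((0.0381·111.32)² + (0.0063·79.36)²) = √(17.988558 + 0.249968) = 4.2707 km
Maximum: 14 at 5.3355 km.

14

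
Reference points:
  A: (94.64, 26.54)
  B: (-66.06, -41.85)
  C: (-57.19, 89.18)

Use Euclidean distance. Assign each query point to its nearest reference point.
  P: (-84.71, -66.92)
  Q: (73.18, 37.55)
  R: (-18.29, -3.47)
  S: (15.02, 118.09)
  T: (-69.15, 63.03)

P at (-84.71, -66.92):
  A: 202.24
  B: 31.25
  C: 158.51
  → nearest: B (31.25)
Q at (73.18, 37.55):
  A: 24.12
  B: 160.29
  C: 140.22
  → nearest: A (24.12)
R at (-18.29, -3.47):
  A: 116.85
  B: 61.28
  C: 100.48
  → nearest: B (61.28)
S at (15.02, 118.09):
  A: 121.33
  B: 179.32
  C: 77.78
  → nearest: C (77.78)
T at (-69.15, 63.03):
  A: 167.81
  B: 104.93
  C: 28.76
  → nearest: C (28.76)

P→B; Q→A; R→B; S→C; T→C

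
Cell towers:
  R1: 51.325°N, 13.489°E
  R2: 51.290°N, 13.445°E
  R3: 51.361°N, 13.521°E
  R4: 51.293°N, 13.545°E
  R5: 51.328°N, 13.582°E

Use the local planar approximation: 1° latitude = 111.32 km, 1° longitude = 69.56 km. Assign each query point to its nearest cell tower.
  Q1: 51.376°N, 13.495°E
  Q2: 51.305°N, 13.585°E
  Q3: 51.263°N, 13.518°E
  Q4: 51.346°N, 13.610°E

Q1→R3; Q2→R5; Q3→R4; Q4→R5

Q1 at 51.376°N, 13.495°E:
  R1: √((-0.051·111.32)² + (-0.006·69.56)²) = √(32.23196 + 0.17419) = 5.693 km
  R2: √((-0.086·111.32)² + (-0.050·69.56)²) = √(91.65229 + 12.09648) = 10.186 km
  R3: √((-0.015·111.32)² + (0.026·69.56)²) = √(2.78823 + 3.27089) = 2.462 km
  R4: √((-0.083·111.32)² + (0.050·69.56)²) = √(85.36947 + 12.09648) = 9.872 km
  R5: √((-0.048·111.32)² + (0.087·69.56)²) = √(28.55150 + 36.62331) = 8.073 km
  → nearest: R3 (2.462 km)
Q2 at 51.305°N, 13.585°E:
  R1: √((0.020·111.32)² + (-0.096·69.56)²) = √(4.95686 + 44.59248) = 7.039 km
  R2: √((-0.015·111.32)² + (-0.140·69.56)²) = √(2.78823 + 94.83643) = 9.881 km
  R3: √((0.056·111.32)² + (-0.064·69.56)²) = √(38.86176 + 19.81888) = 7.660 km
  R4: √((-0.012·111.32)² + (-0.040·69.56)²) = √(1.78447 + 7.74175) = 3.086 km
  R5: √((0.023·111.32)² + (-0.003·69.56)²) = √(6.55544 + 0.04355) = 2.569 km
  → nearest: R5 (2.569 km)
Q3 at 51.263°N, 13.518°E:
  R1: √((0.062·111.32)² + (-0.029·69.56)²) = √(47.63540 + 4.06926) = 7.191 km
  R2: √((0.027·111.32)² + (-0.073·69.56)²) = √(9.03387 + 25.78487) = 5.901 km
  R3: √((0.098·111.32)² + (0.003·69.56)²) = √(119.01414 + 0.04355) = 10.911 km
  R4: √((0.030·111.32)² + (0.027·69.56)²) = √(11.15293 + 3.52733) = 3.831 km
  R5: √((0.065·111.32)² + (0.064·69.56)²) = √(52.35680 + 19.81888) = 8.496 km
  → nearest: R4 (3.831 km)
Q4 at 51.346°N, 13.610°E:
  R1: √((-0.021·111.32)² + (-0.121·69.56)²) = √(5.46493 + 70.84185) = 8.735 km
  R2: √((-0.056·111.32)² + (-0.165·69.56)²) = √(38.86176 + 131.73071) = 13.061 km
  R3: √((0.015·111.32)² + (-0.089·69.56)²) = √(2.78823 + 38.32650) = 6.412 km
  R4: √((-0.053·111.32)² + (-0.065·69.56)²) = √(34.80953 + 20.44306) = 7.433 km
  R5: √((-0.018·111.32)² + (-0.028·69.56)²) = √(4.01505 + 3.79346) = 2.794 km
  → nearest: R5 (2.794 km)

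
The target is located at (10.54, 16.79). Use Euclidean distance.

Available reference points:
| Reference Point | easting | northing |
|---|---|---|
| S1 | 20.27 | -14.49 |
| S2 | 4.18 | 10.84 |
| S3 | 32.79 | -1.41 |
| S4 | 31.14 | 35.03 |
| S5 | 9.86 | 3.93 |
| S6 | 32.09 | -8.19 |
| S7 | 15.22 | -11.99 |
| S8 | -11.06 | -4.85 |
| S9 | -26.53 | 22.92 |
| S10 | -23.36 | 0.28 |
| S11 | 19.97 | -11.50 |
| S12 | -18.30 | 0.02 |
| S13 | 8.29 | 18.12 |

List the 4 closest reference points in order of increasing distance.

Distances from (10.54, 16.79):
S1: √((9.73)² + (-31.28)²) = √(94.6729 + 978.4384) = 32.76
S2: √((-6.36)² + (-5.95)²) = √(40.4496 + 35.4025) = 8.71
S3: √((22.25)² + (-18.20)²) = √(495.0625 + 331.2400) = 28.75
S4: √((20.60)² + (18.24)²) = √(424.3600 + 332.6976) = 27.51
S5: √((-0.68)² + (-12.86)²) = √(0.4624 + 165.3796) = 12.88
S6: √((21.55)² + (-24.98)²) = √(464.4025 + 624.0004) = 32.99
S7: √((4.68)² + (-28.78)²) = √(21.9024 + 828.2884) = 29.16
S8: √((-21.60)² + (-21.64)²) = √(466.5600 + 468.2896) = 30.58
S9: √((-37.07)² + (6.13)²) = √(1374.1849 + 37.5769) = 37.57
S10: √((-33.90)² + (-16.51)²) = √(1149.2100 + 272.5801) = 37.71
S11: √((9.43)² + (-28.29)²) = √(88.9249 + 800.3241) = 29.82
S12: √((-28.84)² + (-16.77)²) = √(831.7456 + 281.2329) = 33.36
S13: √((-2.25)² + (1.33)²) = √(5.0625 + 1.7689) = 2.61
Sorted: S13 (2.61) < S2 (8.71) < S5 (12.88) < S4 (27.51) < S3 (28.75) < S7 (29.16) < …

S13, S2, S5, S4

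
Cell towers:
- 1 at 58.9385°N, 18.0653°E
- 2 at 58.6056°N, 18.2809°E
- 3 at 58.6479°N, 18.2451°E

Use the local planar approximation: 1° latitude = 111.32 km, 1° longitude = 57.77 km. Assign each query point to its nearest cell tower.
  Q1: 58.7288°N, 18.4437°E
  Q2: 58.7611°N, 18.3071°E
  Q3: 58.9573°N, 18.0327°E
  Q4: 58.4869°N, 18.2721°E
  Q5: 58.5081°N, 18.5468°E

Q1→3; Q2→3; Q3→1; Q4→2; Q5→2

Q1 at 58.7288°N, 18.4437°E:
  1: 31.9812 km
  2: 16.6296 km
  3: 14.5855 km
  → nearest: 3 (14.5855 km)
Q2 at 58.7611°N, 18.3071°E:
  1: 24.1892 km
  2: 17.3763 km
  3: 13.1006 km
  → nearest: 3 (13.1006 km)
Q3 at 58.9573°N, 18.0327°E:
  1: 2.8154 km
  2: 41.6943 km
  3: 36.5628 km
  → nearest: 1 (2.8154 km)
Q4 at 58.4869°N, 18.2721°E:
  1: 51.6722 km
  2: 13.2235 km
  3: 17.9903 km
  → nearest: 2 (13.2235 km)
Q5 at 58.5081°N, 18.5468°E:
  1: 55.4014 km
  2: 18.8086 km
  3: 23.3660 km
  → nearest: 2 (18.8086 km)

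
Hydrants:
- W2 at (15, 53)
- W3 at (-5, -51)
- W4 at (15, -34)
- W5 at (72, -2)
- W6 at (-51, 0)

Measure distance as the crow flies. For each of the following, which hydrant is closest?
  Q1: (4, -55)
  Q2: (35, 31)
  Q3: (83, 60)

Q1→W3; Q2→W2; Q3→W5

Q1 at (4, -55):
  W2: 108.6
  W3: 9.8
  W4: 23.7
  W5: 86.2
  W6: 77.8
  → nearest: W3 (9.8)
Q2 at (35, 31):
  W2: 29.7
  W3: 91.2
  W4: 68.0
  W5: 49.6
  W6: 91.4
  → nearest: W2 (29.7)
Q3 at (83, 60):
  W2: 68.4
  W3: 141.7
  W4: 116.0
  W5: 63.0
  W6: 146.8
  → nearest: W5 (63.0)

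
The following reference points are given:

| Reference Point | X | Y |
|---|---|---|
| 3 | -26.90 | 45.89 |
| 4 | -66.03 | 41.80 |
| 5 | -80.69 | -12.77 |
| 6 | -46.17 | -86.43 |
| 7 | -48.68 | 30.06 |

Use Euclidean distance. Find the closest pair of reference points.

4 and 7

Pairwise distances:
4–7: √((17.35)² + (-11.74)²) = √(301.0225 + 137.8276) = 20.95
3–7: √((-21.78)² + (-15.83)²) = √(474.3684 + 250.5889) = 26.93
3–4: √((-39.13)² + (-4.09)²) = √(1531.1569 + 16.7281) = 39.34
5–7: √((32.01)² + (42.83)²) = √(1024.6401 + 1834.4089) = 53.47
4–5: √((-14.66)² + (-54.57)²) = √(214.9156 + 2977.8849) = 56.50
3–5: √((-53.79)² + (-58.66)²) = √(2893.3641 + 3440.9956) = 79.59
5–6: √((34.52)² + (-73.66)²) = √(1191.6304 + 5425.7956) = 81.35
6–7: √((-2.51)² + (116.49)²) = √(6.3001 + 13569.9201) = 116.52
4–6: √((19.86)² + (-128.23)²) = √(394.4196 + 16442.9329) = 129.76
3–6: √((-19.27)² + (-132.32)²) = √(371.3329 + 17508.5824) = 133.72
Closest pair: 4–7 at 20.95.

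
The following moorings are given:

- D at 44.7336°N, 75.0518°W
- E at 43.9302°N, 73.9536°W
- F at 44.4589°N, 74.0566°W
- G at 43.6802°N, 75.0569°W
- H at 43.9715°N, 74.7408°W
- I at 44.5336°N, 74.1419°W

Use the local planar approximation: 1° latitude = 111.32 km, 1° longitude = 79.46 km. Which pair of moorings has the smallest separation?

Pairwise distances:
D–E: 124.9534 km
D–F: 84.7852 km
D–G: 117.2652 km
D–H: 88.3629 km
D–I: 75.6510 km
E–F: 59.4212 km
E–G: 91.9795 km
E–H: 62.7196 km
E–I: 68.8168 km
F–G: 117.6093 km
F–H: 76.8087 km
F–I: 10.7280 km
G–H: 41.0173 km
G–I: 119.6296 km
H–I: 78.6133 km
Closest pair: F–I at 10.7280 km.

F and I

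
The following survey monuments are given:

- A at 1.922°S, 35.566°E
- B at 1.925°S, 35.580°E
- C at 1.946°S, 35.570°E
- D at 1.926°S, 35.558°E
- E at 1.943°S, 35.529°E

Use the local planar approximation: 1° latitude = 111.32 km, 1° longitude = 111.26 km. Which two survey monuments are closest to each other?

A and D

Pairwise distances:
A–D: 0.995 km
A–B: 1.593 km
B–D: 2.450 km
B–C: 2.589 km
C–D: 2.596 km
A–C: 2.708 km
D–E: 3.741 km
C–E: 4.574 km
A–E: 4.734 km
B–E: 6.018 km
Closest pair: A–D at 0.995 km.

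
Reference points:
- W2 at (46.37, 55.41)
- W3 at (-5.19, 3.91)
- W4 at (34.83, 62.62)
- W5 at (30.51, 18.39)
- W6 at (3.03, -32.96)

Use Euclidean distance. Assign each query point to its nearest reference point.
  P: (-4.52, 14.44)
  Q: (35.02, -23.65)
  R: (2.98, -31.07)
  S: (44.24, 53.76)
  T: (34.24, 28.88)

P at (-4.52, 14.44):
  W2: √((50.89)² + (40.97)²) = √(2589.7921 + 1678.5409) = 65.33
  W3: √((-0.67)² + (-10.53)²) = √(0.4489 + 110.8809) = 10.55
  W4: √((39.35)² + (48.18)²) = √(1548.4225 + 2321.3124) = 62.21
  W5: √((35.03)² + (3.95)²) = √(1227.1009 + 15.6025) = 35.25
  W6: √((7.55)² + (-47.40)²) = √(57.0025 + 2246.7600) = 48.00
  → nearest: W3 (10.55)
Q at (35.02, -23.65):
  W2: √((11.35)² + (79.06)²) = √(128.8225 + 6250.4836) = 79.87
  W3: √((-40.21)² + (27.56)²) = √(1616.8441 + 759.5536) = 48.75
  W4: √((-0.19)² + (86.27)²) = √(0.0361 + 7442.5129) = 86.27
  W5: √((-4.51)² + (42.04)²) = √(20.3401 + 1767.3616) = 42.28
  W6: √((-31.99)² + (-9.31)²) = √(1023.3601 + 86.6761) = 33.32
  → nearest: W6 (33.32)
R at (2.98, -31.07):
  W2: √((43.39)² + (86.48)²) = √(1882.6921 + 7478.7904) = 96.75
  W3: √((-8.17)² + (34.98)²) = √(66.7489 + 1223.6004) = 35.92
  W4: √((31.85)² + (93.69)²) = √(1014.4225 + 8777.8161) = 98.96
  W5: √((27.53)² + (49.46)²) = √(757.9009 + 2446.2916) = 56.61
  W6: √((0.05)² + (-1.89)²) = √(0.0025 + 3.5721) = 1.89
  → nearest: W6 (1.89)
S at (44.24, 53.76):
  W2: √((2.13)² + (1.65)²) = √(4.5369 + 2.7225) = 2.69
  W3: √((-49.43)² + (-49.85)²) = √(2443.3249 + 2485.0225) = 70.20
  W4: √((-9.41)² + (8.86)²) = √(88.5481 + 78.4996) = 12.92
  W5: √((-13.73)² + (-35.37)²) = √(188.5129 + 1251.0369) = 37.94
  W6: √((-41.21)² + (-86.72)²) = √(1698.2641 + 7520.3584) = 96.01
  → nearest: W2 (2.69)
T at (34.24, 28.88):
  W2: √((12.13)² + (26.53)²) = √(147.1369 + 703.8409) = 29.17
  W3: √((-39.43)² + (-24.97)²) = √(1554.7249 + 623.5009) = 46.67
  W4: √((0.59)² + (33.74)²) = √(0.3481 + 1138.3876) = 33.75
  W5: √((-3.73)² + (-10.49)²) = √(13.9129 + 110.0401) = 11.13
  W6: √((-31.21)² + (-61.84)²) = √(974.0641 + 3824.1856) = 69.27
  → nearest: W5 (11.13)

P→W3; Q→W6; R→W6; S→W2; T→W5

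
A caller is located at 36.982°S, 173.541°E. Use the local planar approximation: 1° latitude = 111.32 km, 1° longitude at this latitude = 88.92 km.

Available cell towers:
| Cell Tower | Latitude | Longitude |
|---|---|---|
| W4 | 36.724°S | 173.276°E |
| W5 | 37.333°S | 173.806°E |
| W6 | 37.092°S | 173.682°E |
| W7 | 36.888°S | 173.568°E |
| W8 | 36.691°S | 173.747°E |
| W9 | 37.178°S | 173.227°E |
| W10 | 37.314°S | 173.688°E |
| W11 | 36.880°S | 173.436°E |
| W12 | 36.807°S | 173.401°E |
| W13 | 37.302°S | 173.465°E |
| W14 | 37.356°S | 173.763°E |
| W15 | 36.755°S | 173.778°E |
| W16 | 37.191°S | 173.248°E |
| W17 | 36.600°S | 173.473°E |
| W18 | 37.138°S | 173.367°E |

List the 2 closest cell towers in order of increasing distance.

W7, W11

Distances from 36.982°S, 173.541°E:
W4: √((0.258·111.32)² + (-0.265·88.92)²) = √(824.87057 + 555.25267) = 37.150 km
W5: √((-0.351·111.32)² + (0.265·88.92)²) = √(1526.72434 + 555.25267) = 45.629 km
W6: √((-0.110·111.32)² + (0.141·88.92)²) = √(149.94492 + 157.19442) = 17.525 km
W7: √((0.094·111.32)² + (0.027·88.92)²) = √(109.49697 + 5.76403) = 10.736 km
W8: √((0.291·111.32)² + (0.206·88.92)²) = √(1049.37901 + 335.53154) = 37.214 km
W9: √((-0.196·111.32)² + (-0.314·88.92)²) = √(476.05654 + 779.57554) = 35.435 km
W10: √((-0.332·111.32)² + (0.147·88.92)²) = √(1365.91150 + 170.85732) = 39.202 km
W11: √((0.102·111.32)² + (-0.105·88.92)²) = √(128.92785 + 87.17210) = 14.700 km
W12: √((0.175·111.32)² + (-0.140·88.92)²) = √(379.50936 + 154.97262) = 23.119 km
W13: √((-0.320·111.32)² + (-0.076·88.92)²) = √(1268.95538 + 45.66948) = 36.258 km
W14: √((-0.374·111.32)² + (0.222·88.92)²) = √(1733.36331 + 389.67708) = 46.076 km
W15: √((0.227·111.32)² + (0.237·88.92)²) = √(638.55471 + 444.11516) = 32.904 km
W16: √((-0.209·111.32)² + (-0.293·88.92)²) = √(541.30117 + 678.78799) = 34.930 km
W17: √((0.382·111.32)² + (-0.068·88.92)²) = √(1808.31099 + 36.56089) = 42.952 km
W18: √((-0.156·111.32)² + (-0.174·88.92)²) = √(301.57518 + 239.38526) = 23.259 km
Sorted: W7 (10.736 km) < W11 (14.700 km) < W6 (17.525 km) < W12 (23.119 km) < …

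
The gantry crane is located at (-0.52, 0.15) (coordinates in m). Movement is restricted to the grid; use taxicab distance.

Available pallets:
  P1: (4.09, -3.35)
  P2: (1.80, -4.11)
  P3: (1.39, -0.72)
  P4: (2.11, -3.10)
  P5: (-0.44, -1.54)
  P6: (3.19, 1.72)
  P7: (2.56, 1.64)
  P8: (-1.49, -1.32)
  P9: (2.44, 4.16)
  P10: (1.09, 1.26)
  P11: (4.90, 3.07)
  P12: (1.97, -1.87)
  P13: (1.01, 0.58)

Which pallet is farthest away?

Distances from (-0.52, 0.15):
P1: |4.61| + |-3.50| = 4.61 + 3.50 = 8.11 m
P2: |2.32| + |-4.26| = 2.32 + 4.26 = 6.58 m
P3: |1.91| + |-0.87| = 1.91 + 0.87 = 2.78 m
P4: |2.63| + |-3.25| = 2.63 + 3.25 = 5.88 m
P5: |0.08| + |-1.69| = 0.08 + 1.69 = 1.77 m
P6: |3.71| + |1.57| = 3.71 + 1.57 = 5.28 m
P7: |3.08| + |1.49| = 3.08 + 1.49 = 4.57 m
P8: |-0.97| + |-1.47| = 0.97 + 1.47 = 2.44 m
P9: |2.96| + |4.01| = 2.96 + 4.01 = 6.97 m
P10: |1.61| + |1.11| = 1.61 + 1.11 = 2.72 m
P11: |5.42| + |2.92| = 5.42 + 2.92 = 8.34 m
P12: |2.49| + |-2.02| = 2.49 + 2.02 = 4.51 m
P13: |1.53| + |0.43| = 1.53 + 0.43 = 1.96 m
Maximum: P11 at 8.34 m.

P11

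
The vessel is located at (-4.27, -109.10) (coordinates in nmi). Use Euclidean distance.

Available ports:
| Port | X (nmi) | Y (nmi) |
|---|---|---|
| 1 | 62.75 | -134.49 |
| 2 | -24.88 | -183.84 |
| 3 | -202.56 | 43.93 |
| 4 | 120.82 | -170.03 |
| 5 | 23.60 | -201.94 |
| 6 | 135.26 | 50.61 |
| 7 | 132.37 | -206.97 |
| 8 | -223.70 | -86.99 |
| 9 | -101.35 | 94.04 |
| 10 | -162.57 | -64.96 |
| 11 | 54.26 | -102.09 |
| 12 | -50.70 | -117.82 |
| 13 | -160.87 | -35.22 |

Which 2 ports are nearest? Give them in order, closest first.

Distances from (-4.27, -109.10):
1: 71.67 nmi
2: 77.53 nmi
3: 250.47 nmi
4: 139.14 nmi
5: 96.93 nmi
6: 212.08 nmi
7: 168.07 nmi
8: 220.54 nmi
9: 225.15 nmi
10: 164.34 nmi
11: 58.95 nmi
12: 47.24 nmi
13: 173.15 nmi
Sorted: 12 (47.24 nmi) < 11 (58.95 nmi) < 1 (71.67 nmi) < 2 (77.53 nmi) < …

12, 11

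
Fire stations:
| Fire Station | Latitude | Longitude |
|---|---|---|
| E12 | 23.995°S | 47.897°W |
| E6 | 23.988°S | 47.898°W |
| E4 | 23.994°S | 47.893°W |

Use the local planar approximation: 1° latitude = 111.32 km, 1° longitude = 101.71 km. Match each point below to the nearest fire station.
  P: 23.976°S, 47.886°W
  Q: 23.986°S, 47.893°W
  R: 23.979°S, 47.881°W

P at 23.976°S, 47.886°W:
  E12: 2.393 km
  E6: 1.809 km
  E4: 2.126 km
  → nearest: E6 (1.809 km)
Q at 23.986°S, 47.893°W:
  E12: 1.081 km
  E6: 0.555 km
  E4: 0.891 km
  → nearest: E6 (0.555 km)
R at 23.979°S, 47.881°W:
  E12: 2.413 km
  E6: 1.998 km
  E4: 2.068 km
  → nearest: E6 (1.998 km)

P→E6; Q→E6; R→E6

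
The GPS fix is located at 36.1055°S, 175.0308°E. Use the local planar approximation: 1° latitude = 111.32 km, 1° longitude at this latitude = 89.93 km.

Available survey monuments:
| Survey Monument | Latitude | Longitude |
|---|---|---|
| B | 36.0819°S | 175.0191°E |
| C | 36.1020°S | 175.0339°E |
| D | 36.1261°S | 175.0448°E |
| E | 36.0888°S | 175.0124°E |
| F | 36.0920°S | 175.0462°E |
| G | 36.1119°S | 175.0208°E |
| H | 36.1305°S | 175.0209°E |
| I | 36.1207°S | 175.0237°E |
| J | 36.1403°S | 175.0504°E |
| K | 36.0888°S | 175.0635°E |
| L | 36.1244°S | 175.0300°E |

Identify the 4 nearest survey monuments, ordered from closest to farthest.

C, G, I, F

Distances from 36.1055°S, 175.0308°E:
B: √((0.0236·111.32)² + (-0.0117·89.93)²) = √(6.901928 + 1.107085) = 2.8300 km
C: √((0.0035·111.32)² + (0.0031·89.93)²) = √(0.151804 + 0.077720) = 0.4791 km
D: √((-0.0206·111.32)² + (0.0140·89.93)²) = √(5.258730 + 1.585131) = 2.6161 km
E: √((0.0167·111.32)² + (-0.0184·89.93)²) = √(3.456045 + 2.738072) = 2.4888 km
F: √((0.0135·111.32)² + (0.0154·89.93)²) = √(2.258468 + 1.918009) = 2.0436 km
G: √((-0.0064·111.32)² + (-0.0100·89.93)²) = √(0.507582 + 0.808740) = 1.1473 km
H: √((-0.0250·111.32)² + (-0.0099·89.93)²) = √(7.745089 + 0.792647) = 2.9219 km
I: √((-0.0152·111.32)² + (-0.0071·89.93)²) = √(2.863081 + 0.407686) = 1.8085 km
J: √((-0.0348·111.32)² + (0.0196·89.93)²) = √(15.007380 + 3.106857) = 4.2561 km
K: √((0.0167·111.32)² + (0.0327·89.93)²) = √(3.456045 + 8.647781) = 3.4791 km
L: √((-0.0189·111.32)² + (-0.0008·89.93)²) = √(4.426597 + 0.005176) = 2.1052 km
Sorted: C (0.4791 km) < G (1.1473 km) < I (1.8085 km) < F (2.0436 km) < L (2.1052 km) < E (2.4888 km) < …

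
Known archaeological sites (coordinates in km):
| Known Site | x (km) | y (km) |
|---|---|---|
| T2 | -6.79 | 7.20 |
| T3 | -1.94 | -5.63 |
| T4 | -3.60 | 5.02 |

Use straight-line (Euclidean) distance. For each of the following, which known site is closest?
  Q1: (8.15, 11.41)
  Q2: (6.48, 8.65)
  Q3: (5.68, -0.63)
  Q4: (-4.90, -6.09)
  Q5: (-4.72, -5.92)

Q1→T4; Q2→T4; Q3→T3; Q4→T3; Q5→T3

Q1 at (8.15, 11.41):
  T2: 15.52 km
  T3: 19.80 km
  T4: 13.38 km
  → nearest: T4 (13.38 km)
Q2 at (6.48, 8.65):
  T2: 13.35 km
  T3: 16.58 km
  T4: 10.71 km
  → nearest: T4 (10.71 km)
Q3 at (5.68, -0.63):
  T2: 14.72 km
  T3: 9.11 km
  T4: 10.86 km
  → nearest: T3 (9.11 km)
Q4 at (-4.90, -6.09):
  T2: 13.42 km
  T3: 3.00 km
  T4: 11.19 km
  → nearest: T3 (3.00 km)
Q5 at (-4.72, -5.92):
  T2: 13.28 km
  T3: 2.80 km
  T4: 11.00 km
  → nearest: T3 (2.80 km)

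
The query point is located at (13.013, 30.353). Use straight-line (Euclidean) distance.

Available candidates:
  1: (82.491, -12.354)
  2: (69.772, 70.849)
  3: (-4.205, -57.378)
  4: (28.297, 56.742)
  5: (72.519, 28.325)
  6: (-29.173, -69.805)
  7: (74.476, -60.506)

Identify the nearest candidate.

4

Distances from (13.013, 30.353):
1: 81.554
2: 69.725
3: 89.405
4: 30.496
5: 59.541
6: 108.680
7: 109.695
Minimum: 4 at 30.496.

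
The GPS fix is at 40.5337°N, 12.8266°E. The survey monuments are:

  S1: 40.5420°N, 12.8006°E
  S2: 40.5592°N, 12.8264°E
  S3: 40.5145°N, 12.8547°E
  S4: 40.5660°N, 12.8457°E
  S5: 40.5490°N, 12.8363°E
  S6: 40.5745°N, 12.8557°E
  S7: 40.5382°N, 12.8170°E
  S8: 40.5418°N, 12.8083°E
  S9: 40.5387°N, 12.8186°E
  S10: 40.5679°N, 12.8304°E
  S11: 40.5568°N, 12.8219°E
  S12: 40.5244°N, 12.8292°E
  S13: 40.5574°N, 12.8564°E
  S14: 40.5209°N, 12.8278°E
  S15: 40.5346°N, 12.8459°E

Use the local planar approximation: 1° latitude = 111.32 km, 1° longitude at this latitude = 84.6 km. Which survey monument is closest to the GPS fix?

Distances from 40.5337°N, 12.8266°E:
S1: √((0.0083·111.32)² + (-0.0260·84.6)²) = √(0.853695 + 4.838240) = 2.3858 km
S2: √((0.0255·111.32)² + (-0.0002·84.6)²) = √(8.057991 + 0.000286) = 2.8387 km
S3: √((-0.0192·111.32)² + (0.0281·84.6)²) = √(4.568239 + 5.651365) = 3.1968 km
S4: √((0.0323·111.32)² + (0.0191·84.6)²) = √(12.928598 + 2.611004) = 3.9420 km
S5: √((0.0153·111.32)² + (0.0097·84.6)²) = √(2.900877 + 0.673417) = 1.8906 km
S6: √((0.0408·111.32)² + (0.0291·84.6)²) = √(20.628456 + 6.060755) = 5.1662 km
S7: √((0.0045·111.32)² + (-0.0096·84.6)²) = √(0.250941 + 0.659604) = 0.9542 km
S8: √((0.0081·111.32)² + (-0.0183·84.6)²) = √(0.813048 + 2.396861) = 1.7916 km
S9: √((0.0050·111.32)² + (-0.0080·84.6)²) = √(0.309804 + 0.458058) = 0.8763 km
S10: √((0.0342·111.32)² + (0.0038·84.6)²) = √(14.494345 + 0.103349) = 3.8207 km
S11: √((0.0231·111.32)² + (-0.0047·84.6)²) = √(6.612571 + 0.158102) = 2.6021 km
S12: √((-0.0093·111.32)² + (0.0026·84.6)²) = √(1.071796 + 0.048382) = 1.0584 km
S13: √((0.0237·111.32)² + (0.0298·84.6)²) = √(6.960542 + 6.355844) = 3.6492 km
S14: √((-0.0128·111.32)² + (0.0012·84.6)²) = √(2.030329 + 0.010306) = 1.4285 km
S15: √((0.0009·111.32)² + (0.0193·84.6)²) = √(0.010038 + 2.665971) = 1.6359 km
Minimum: S9 at 0.8763 km.

S9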